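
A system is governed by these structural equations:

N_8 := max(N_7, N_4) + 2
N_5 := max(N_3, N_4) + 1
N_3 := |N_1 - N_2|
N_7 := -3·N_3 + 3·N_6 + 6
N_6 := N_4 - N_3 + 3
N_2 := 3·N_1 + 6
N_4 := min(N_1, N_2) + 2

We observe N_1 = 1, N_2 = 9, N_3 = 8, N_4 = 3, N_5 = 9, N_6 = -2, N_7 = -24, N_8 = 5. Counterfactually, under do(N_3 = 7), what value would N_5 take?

do(N_3=7) replaces the equation N_3 := |N_1 - N_2| with the constant N_3 = 7.
N_2 = 3·N_1 + 6  [with N_1=1]  = 9
N_4 = min(N_1, N_2) + 2  [with N_1=1, N_2=9]  = 3
N_5 = max(N_3, N_4) + 1  [with N_3=7, N_4=3]  = 8

8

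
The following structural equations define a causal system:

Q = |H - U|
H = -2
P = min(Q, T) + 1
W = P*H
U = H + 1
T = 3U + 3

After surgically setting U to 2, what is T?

9

Under do(U=2), the mechanism U = H + 1 is discarded; U is fixed at 2.
T = 3U + 3  [with U=2]  = 9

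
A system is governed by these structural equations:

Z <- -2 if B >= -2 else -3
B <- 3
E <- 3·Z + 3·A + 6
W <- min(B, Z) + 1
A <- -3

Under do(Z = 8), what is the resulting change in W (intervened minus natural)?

do(Z=8) replaces the equation Z <- -2 if B >= -2 else -3 with the constant Z = 8.
W = min(B, Z) + 1  [with B=3, Z=8]  = 4
Without intervention: Z = -2 if B >= -2 else -3  [with B=3]  = -2; W = min(B, Z) + 1  [with B=3, Z=-2]  = -1.
Change = 4 − (-1) = 5.

5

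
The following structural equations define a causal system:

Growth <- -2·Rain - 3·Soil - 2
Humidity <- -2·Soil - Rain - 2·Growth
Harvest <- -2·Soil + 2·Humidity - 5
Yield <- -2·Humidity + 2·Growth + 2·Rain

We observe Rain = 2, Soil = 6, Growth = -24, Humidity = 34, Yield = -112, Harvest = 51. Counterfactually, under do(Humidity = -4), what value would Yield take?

-36

Intervening sets Humidity = -4 and removes its equation (Humidity <- -2·Soil - Rain - 2·Growth).
Growth = -2·Rain - 3·Soil - 2  [with Rain=2, Soil=6]  = -24
Yield = -2·Humidity + 2·Growth + 2·Rain  [with Humidity=-4, Growth=-24, Rain=2]  = -36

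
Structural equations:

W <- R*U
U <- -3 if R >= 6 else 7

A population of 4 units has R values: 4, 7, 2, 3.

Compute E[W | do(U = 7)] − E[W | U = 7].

7

Every unit gets U=7 under the intervention. W values become 28, 49, 14, 21; E[W|do(U=7)] = 28.
E[W|U=7] averages over only the 3 units with U=7 (R = 4, 2, 3): W = 28, 14, 21, mean 21.
Difference = 28 − 21 = 7.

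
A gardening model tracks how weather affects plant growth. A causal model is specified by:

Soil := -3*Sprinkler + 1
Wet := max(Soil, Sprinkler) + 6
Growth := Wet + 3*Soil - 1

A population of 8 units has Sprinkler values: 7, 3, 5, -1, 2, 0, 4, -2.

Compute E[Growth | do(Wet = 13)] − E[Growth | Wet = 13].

The intervention sets Wet=13 in all 8 units regardless of Sprinkler. Recomputing Growth per unit gives -48, -12, -30, 24, -3, 15, -21, 33; average -5.25.
Conditioning on Wet=13 selects the 2 unit(s) with Sprinkler ∈ {7, -2}. Their Growth values: -48, 33. Mean = -7.5.
Difference = -5.25 − (-7.5) = 2.25.

2.25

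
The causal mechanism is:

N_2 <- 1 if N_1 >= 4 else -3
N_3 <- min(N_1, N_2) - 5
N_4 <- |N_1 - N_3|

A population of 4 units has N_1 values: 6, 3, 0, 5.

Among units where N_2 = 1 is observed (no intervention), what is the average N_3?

-4

Observing N_2=1 restricts to units where N_2's equation naturally yields 1: N_1 ∈ {6, 5}. In that subpopulation N_3 = -4, -4, mean -4.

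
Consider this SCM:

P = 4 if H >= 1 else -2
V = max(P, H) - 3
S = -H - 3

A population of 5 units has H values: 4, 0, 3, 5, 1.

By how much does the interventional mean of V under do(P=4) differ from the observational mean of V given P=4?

The intervention sets P=4 in all 5 units regardless of H. Recomputing V per unit gives 1, 1, 1, 2, 1; average 1.2.
Observing P=4 restricts to units where P's equation naturally yields 4: H ∈ {4, 3, 5, 1}. In that subpopulation V = 1, 1, 2, 1, mean 1.25.
Difference = 1.2 − 1.25 = -0.05.

-0.05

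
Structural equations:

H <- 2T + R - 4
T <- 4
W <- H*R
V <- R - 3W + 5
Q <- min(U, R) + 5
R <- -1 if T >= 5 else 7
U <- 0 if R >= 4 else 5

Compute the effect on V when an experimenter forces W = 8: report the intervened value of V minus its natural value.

The intervention breaks the incoming arrows to W: W <- H*R no longer applies, and W = 8.
R = -1 if T >= 5 else 7  [with T=4]  = 7
V = R - 3W + 5  [with R=7, W=8]  = -12
Without intervention: R = -1 if T >= 5 else 7  [with T=4]  = 7; H = 2T + R - 4  [with T=4, R=7]  = 11; W = H*R  [with H=11, R=7]  = 77; V = R - 3W + 5  [with R=7, W=77]  = -219.
Change = -12 − (-219) = 207.

207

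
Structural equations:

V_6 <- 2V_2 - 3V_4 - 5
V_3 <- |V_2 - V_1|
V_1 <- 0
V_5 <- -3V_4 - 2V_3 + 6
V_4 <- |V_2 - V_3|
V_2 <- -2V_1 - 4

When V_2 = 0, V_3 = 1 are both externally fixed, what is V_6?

-8

Under do(V_2 = 0, V_3 = 1), each intervened variable's structural equation is replaced by its fixed value.
V_4 = |V_2 - V_3|  [with V_2=0, V_3=1]  = 1
V_6 = 2V_2 - 3V_4 - 5  [with V_2=0, V_4=1]  = -8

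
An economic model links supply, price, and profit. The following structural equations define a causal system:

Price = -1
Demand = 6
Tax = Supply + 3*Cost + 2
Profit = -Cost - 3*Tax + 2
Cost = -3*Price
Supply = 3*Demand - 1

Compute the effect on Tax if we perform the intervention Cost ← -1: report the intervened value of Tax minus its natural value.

-12

Intervening sets Cost = -1 and removes its equation (Cost = -3*Price).
Supply = 3*Demand - 1  [with Demand=6]  = 17
Tax = Supply + 3*Cost + 2  [with Supply=17, Cost=-1]  = 16
Without intervention: Supply = 3*Demand - 1  [with Demand=6]  = 17; Cost = -3*Price  [with Price=-1]  = 3; Tax = Supply + 3*Cost + 2  [with Supply=17, Cost=3]  = 28.
Change = 16 − 28 = -12.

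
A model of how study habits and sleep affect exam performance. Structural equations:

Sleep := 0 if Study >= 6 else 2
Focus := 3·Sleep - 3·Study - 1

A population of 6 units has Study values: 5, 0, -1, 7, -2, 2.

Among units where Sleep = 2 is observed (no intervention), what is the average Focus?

Observing Sleep=2 restricts to units where Sleep's equation naturally yields 2: Study ∈ {5, 0, -1, -2, 2}. In that subpopulation Focus = -10, 5, 8, 11, -1, mean 2.6.

2.6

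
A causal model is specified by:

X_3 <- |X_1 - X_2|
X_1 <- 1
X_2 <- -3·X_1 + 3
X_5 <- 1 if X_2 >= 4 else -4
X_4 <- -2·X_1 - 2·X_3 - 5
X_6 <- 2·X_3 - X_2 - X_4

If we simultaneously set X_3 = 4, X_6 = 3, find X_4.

Setting X_3 = 4, X_6 = 3 by intervention discards those variables' equations.
X_4 = -2·X_1 - 2·X_3 - 5  [with X_1=1, X_3=4]  = -15

-15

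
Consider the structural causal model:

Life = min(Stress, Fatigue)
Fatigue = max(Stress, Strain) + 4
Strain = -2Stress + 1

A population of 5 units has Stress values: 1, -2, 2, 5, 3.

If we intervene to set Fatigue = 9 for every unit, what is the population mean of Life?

1.8

do(Fatigue=9) breaks Fatigue's dependence on Stress. With Fatigue=9 fixed, Life across the units is 1, -2, 2, 5, 3, mean 1.8.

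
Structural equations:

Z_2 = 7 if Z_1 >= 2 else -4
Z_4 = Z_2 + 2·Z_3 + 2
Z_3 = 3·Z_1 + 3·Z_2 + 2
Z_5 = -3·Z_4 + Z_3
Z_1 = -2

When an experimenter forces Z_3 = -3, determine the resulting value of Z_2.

-4

Under do(Z_3=-3), the mechanism Z_3 = 3·Z_1 + 3·Z_2 + 2 is discarded; Z_3 is fixed at -3.
Since Z_2 is not a descendant of the intervened variable, it is unaffected.
Z_2 = 7 if Z_1 >= 2 else -4  [with Z_1=-2]  = -4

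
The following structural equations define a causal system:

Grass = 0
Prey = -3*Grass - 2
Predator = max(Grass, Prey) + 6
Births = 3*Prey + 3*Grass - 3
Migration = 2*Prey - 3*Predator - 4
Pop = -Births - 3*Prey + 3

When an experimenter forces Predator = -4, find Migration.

4

do(Predator=-4) replaces the equation Predator = max(Grass, Prey) + 6 with the constant Predator = -4.
Prey = -3*Grass - 2  [with Grass=0]  = -2
Migration = 2*Prey - 3*Predator - 4  [with Prey=-2, Predator=-4]  = 4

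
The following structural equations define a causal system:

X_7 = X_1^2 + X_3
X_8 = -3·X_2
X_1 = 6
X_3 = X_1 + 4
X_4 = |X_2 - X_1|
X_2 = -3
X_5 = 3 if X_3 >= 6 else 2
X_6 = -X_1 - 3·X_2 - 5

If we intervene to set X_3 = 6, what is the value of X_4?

9

The intervention breaks the incoming arrows to X_3: X_3 = X_1 + 4 no longer applies, and X_3 = 6.
X_4 is not downstream of the intervention, so its value is determined by the original equations.
X_4 = |X_2 - X_1|  [with X_2=-3, X_1=6]  = 9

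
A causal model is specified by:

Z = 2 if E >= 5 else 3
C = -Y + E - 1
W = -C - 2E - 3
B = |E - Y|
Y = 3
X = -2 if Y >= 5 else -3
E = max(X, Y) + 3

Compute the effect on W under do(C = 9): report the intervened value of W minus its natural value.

-7

Under do(C=9), the mechanism C = -Y + E - 1 is discarded; C is fixed at 9.
X = -2 if Y >= 5 else -3  [with Y=3]  = -3
E = max(X, Y) + 3  [with X=-3, Y=3]  = 6
W = -C - 2E - 3  [with C=9, E=6]  = -24
Without intervention: X = -2 if Y >= 5 else -3  [with Y=3]  = -3; E = max(X, Y) + 3  [with X=-3, Y=3]  = 6; C = -Y + E - 1  [with Y=3, E=6]  = 2; W = -C - 2E - 3  [with C=2, E=6]  = -17.
Change = -24 − (-17) = -7.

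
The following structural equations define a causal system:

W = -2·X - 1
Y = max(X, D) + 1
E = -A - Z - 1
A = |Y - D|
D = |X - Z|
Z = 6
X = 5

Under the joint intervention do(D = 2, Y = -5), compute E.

Under do(D = 2, Y = -5), each intervened variable's structural equation is replaced by its fixed value.
A = |Y - D|  [with Y=-5, D=2]  = 7
E = -A - Z - 1  [with A=7, Z=6]  = -14

-14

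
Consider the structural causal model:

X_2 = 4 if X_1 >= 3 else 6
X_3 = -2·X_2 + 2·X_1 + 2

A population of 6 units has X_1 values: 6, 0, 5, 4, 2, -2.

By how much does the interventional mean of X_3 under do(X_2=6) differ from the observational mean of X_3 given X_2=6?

5

do(X_2=6) breaks X_2's dependence on X_1. With X_2=6 fixed, X_3 across the units is 2, -10, 0, -2, -6, -14, mean -5.
Conditioning on X_2=6 selects the 3 unit(s) with X_1 ∈ {0, 2, -2}. Their X_3 values: -10, -6, -14. Mean = -10.
Difference = -5 − (-10) = 5.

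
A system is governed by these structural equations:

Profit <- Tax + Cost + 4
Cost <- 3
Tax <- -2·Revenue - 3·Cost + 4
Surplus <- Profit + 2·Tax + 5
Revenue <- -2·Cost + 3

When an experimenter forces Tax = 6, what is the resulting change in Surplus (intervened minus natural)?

do(Tax=6) replaces the equation Tax <- -2·Revenue - 3·Cost + 4 with the constant Tax = 6.
Profit = Tax + Cost + 4  [with Tax=6, Cost=3]  = 13
Surplus = Profit + 2·Tax + 5  [with Profit=13, Tax=6]  = 30
Without intervention: Revenue = -2·Cost + 3  [with Cost=3]  = -3; Tax = -2·Revenue - 3·Cost + 4  [with Revenue=-3, Cost=3]  = 1; Profit = Tax + Cost + 4  [with Tax=1, Cost=3]  = 8; Surplus = Profit + 2·Tax + 5  [with Profit=8, Tax=1]  = 15.
Change = 30 − 15 = 15.

15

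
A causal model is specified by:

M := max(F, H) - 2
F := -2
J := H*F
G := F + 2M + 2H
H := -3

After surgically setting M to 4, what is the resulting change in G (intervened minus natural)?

16

do(M=4) replaces the equation M := max(F, H) - 2 with the constant M = 4.
G = F + 2M + 2H  [with F=-2, M=4, H=-3]  = 0
Without intervention: M = max(F, H) - 2  [with F=-2, H=-3]  = -4; G = F + 2M + 2H  [with F=-2, M=-4, H=-3]  = -16.
Change = 0 − (-16) = 16.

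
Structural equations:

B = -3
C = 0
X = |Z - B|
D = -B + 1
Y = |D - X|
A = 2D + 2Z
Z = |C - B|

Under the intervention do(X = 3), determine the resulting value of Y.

The intervention breaks the incoming arrows to X: X = |Z - B| no longer applies, and X = 3.
D = -B + 1  [with B=-3]  = 4
Y = |D - X|  [with D=4, X=3]  = 1

1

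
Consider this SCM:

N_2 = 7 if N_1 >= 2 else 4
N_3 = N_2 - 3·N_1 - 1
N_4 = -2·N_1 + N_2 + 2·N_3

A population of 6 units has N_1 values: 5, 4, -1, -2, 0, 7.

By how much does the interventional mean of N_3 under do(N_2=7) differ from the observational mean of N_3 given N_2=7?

Under do(N_2=7), N_2's equation is replaced by N_2=7 for every unit. Per-unit N_3: -9, -6, 9, 12, 6, -15. Mean = -0.5.
E[N_3|N_2=7] averages over only the 3 units with N_2=7 (N_1 = 5, 4, 7): N_3 = -9, -6, -15, mean -10.
Difference = -0.5 − (-10) = 9.5.

9.5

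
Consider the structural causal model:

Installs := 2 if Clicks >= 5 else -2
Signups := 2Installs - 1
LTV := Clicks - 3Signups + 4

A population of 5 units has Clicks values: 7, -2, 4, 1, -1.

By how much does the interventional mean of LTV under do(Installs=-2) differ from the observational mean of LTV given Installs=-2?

1.3

Under do(Installs=-2), Installs's equation is replaced by Installs=-2 for every unit. Per-unit LTV: 26, 17, 23, 20, 18. Mean = 20.8.
E[LTV|Installs=-2] averages over only the 4 units with Installs=-2 (Clicks = -2, 4, 1, -1): LTV = 17, 23, 20, 18, mean 19.5.
Difference = 20.8 − 19.5 = 1.3.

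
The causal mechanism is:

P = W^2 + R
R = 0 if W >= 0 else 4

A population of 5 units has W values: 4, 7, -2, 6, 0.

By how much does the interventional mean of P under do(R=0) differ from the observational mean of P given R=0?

-4.25

do(R=0) breaks R's dependence on W. With R=0 fixed, P across the units is 16, 49, 4, 36, 0, mean 21.
Conditioning on R=0 selects the 4 unit(s) with W ∈ {4, 7, 6, 0}. Their P values: 16, 49, 36, 0. Mean = 25.25.
Difference = 21 − 25.25 = -4.25.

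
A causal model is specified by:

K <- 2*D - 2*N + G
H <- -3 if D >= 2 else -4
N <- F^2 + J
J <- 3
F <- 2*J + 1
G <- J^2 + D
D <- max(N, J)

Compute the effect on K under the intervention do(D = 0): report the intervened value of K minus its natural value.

-156

The intervention breaks the incoming arrows to D: D <- max(N, J) no longer applies, and D = 0.
F = 2*J + 1  [with J=3]  = 7
N = F^2 + J  [with F=7, J=3]  = 52
G = J^2 + D  [with J=3, D=0]  = 9
K = 2*D - 2*N + G  [with D=0, N=52, G=9]  = -95
Without intervention: F = 2*J + 1  [with J=3]  = 7; N = F^2 + J  [with F=7, J=3]  = 52; D = max(N, J)  [with N=52, J=3]  = 52; G = J^2 + D  [with J=3, D=52]  = 61; K = 2*D - 2*N + G  [with D=52, N=52, G=61]  = 61.
Change = -95 − 61 = -156.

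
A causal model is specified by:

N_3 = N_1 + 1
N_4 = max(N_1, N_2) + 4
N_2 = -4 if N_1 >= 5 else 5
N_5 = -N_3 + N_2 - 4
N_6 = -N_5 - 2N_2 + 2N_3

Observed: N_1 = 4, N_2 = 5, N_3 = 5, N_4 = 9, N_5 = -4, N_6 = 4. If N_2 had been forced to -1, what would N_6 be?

22

Under do(N_2=-1), the mechanism N_2 = -4 if N_1 >= 5 else 5 is discarded; N_2 is fixed at -1.
N_3 = N_1 + 1  [with N_1=4]  = 5
N_5 = -N_3 + N_2 - 4  [with N_3=5, N_2=-1]  = -10
N_6 = -N_5 - 2N_2 + 2N_3  [with N_5=-10, N_2=-1, N_3=5]  = 22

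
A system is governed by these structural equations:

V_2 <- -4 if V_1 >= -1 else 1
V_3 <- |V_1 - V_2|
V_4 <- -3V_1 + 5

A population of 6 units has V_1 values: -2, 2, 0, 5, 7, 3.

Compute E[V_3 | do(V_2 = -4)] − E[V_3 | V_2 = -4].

-0.9

Under do(V_2=-4), V_2's equation is replaced by V_2=-4 for every unit. Per-unit V_3: 2, 6, 4, 9, 11, 7. Mean = 6.5.
Observing V_2=-4 restricts to units where V_2's equation naturally yields -4: V_1 ∈ {2, 0, 5, 7, 3}. In that subpopulation V_3 = 6, 4, 9, 11, 7, mean 7.4.
Difference = 6.5 − 7.4 = -0.9.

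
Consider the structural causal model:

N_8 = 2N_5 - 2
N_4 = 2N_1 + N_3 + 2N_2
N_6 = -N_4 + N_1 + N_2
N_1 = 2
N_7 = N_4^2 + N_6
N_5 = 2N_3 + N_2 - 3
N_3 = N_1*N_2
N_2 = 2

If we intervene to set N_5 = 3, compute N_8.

4

do(N_5=3) replaces the equation N_5 = 2N_3 + N_2 - 3 with the constant N_5 = 3.
N_8 = 2N_5 - 2  [with N_5=3]  = 4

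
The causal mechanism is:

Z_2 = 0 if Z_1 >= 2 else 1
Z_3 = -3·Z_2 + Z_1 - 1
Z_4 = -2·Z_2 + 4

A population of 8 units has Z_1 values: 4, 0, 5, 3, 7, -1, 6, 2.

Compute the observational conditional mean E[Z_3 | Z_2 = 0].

Conditioning on Z_2=0 selects the 6 unit(s) with Z_1 ∈ {4, 5, 3, 7, 6, 2}. Their Z_3 values: 3, 4, 2, 6, 5, 1. Mean = 3.5.

3.5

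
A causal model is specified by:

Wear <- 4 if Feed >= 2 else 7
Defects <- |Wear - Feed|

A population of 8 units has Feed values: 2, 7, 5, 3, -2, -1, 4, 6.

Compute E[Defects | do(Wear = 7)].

4

Under do(Wear=7), Wear's equation is replaced by Wear=7 for every unit. Per-unit Defects: 5, 0, 2, 4, 9, 8, 3, 1. Mean = 4.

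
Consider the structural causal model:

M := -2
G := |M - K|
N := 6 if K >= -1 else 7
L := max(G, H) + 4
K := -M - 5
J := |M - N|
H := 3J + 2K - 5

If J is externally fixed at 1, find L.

Under do(J=1), the mechanism J := |M - N| is discarded; J is fixed at 1.
K = -M - 5  [with M=-2]  = -3
G = |M - K|  [with M=-2, K=-3]  = 1
H = 3J + 2K - 5  [with J=1, K=-3]  = -8
L = max(G, H) + 4  [with G=1, H=-8]  = 5

5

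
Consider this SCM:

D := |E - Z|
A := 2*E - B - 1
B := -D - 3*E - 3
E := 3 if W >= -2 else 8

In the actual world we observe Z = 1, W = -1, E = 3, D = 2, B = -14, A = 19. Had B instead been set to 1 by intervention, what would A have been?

4

The intervention breaks the incoming arrows to B: B := -D - 3*E - 3 no longer applies, and B = 1.
E = 3 if W >= -2 else 8  [with W=-1]  = 3
A = 2*E - B - 1  [with E=3, B=1]  = 4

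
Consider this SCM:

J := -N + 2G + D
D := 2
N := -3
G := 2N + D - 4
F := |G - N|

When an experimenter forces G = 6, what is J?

17

do(G=6) replaces the equation G := 2N + D - 4 with the constant G = 6.
J = -N + 2G + D  [with N=-3, G=6, D=2]  = 17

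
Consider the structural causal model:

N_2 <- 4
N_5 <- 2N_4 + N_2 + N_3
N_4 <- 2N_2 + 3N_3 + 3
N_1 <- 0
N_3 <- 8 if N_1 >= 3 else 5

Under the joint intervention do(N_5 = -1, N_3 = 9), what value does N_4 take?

38

Under do(N_5 = -1, N_3 = 9), each intervened variable's structural equation is replaced by its fixed value.
N_4 = 2N_2 + 3N_3 + 3  [with N_2=4, N_3=9]  = 38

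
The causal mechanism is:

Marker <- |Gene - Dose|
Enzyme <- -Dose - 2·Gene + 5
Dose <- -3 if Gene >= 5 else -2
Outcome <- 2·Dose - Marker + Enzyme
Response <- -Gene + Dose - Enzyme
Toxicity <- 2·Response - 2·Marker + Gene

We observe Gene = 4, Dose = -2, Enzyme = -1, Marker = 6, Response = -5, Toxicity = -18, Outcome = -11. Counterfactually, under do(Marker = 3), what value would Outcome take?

The intervention breaks the incoming arrows to Marker: Marker <- |Gene - Dose| no longer applies, and Marker = 3.
Dose = -3 if Gene >= 5 else -2  [with Gene=4]  = -2
Enzyme = -Dose - 2·Gene + 5  [with Dose=-2, Gene=4]  = -1
Outcome = 2·Dose - Marker + Enzyme  [with Dose=-2, Marker=3, Enzyme=-1]  = -8

-8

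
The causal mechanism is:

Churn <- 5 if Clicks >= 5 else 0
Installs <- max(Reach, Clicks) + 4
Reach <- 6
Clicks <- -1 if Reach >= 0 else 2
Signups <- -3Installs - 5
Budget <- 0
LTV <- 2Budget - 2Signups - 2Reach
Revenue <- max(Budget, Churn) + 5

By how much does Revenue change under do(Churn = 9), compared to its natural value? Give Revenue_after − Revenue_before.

9

Intervening sets Churn = 9 and removes its equation (Churn <- 5 if Clicks >= 5 else 0).
Revenue = max(Budget, Churn) + 5  [with Budget=0, Churn=9]  = 14
Without intervention: Clicks = -1 if Reach >= 0 else 2  [with Reach=6]  = -1; Churn = 5 if Clicks >= 5 else 0  [with Clicks=-1]  = 0; Revenue = max(Budget, Churn) + 5  [with Budget=0, Churn=0]  = 5.
Change = 14 − 5 = 9.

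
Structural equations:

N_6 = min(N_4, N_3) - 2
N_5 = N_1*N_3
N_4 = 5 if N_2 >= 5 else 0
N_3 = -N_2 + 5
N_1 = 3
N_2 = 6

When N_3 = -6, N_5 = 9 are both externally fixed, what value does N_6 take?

-8

Setting N_3 = -6, N_5 = 9 by intervention discards those variables' equations.
N_4 = 5 if N_2 >= 5 else 0  [with N_2=6]  = 5
N_6 = min(N_4, N_3) - 2  [with N_4=5, N_3=-6]  = -8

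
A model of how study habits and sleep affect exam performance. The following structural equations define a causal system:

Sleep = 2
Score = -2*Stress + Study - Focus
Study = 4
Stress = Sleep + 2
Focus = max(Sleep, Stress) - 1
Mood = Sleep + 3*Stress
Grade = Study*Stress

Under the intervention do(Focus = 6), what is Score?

-10

Intervening sets Focus = 6 and removes its equation (Focus = max(Sleep, Stress) - 1).
Stress = Sleep + 2  [with Sleep=2]  = 4
Score = -2*Stress + Study - Focus  [with Stress=4, Study=4, Focus=6]  = -10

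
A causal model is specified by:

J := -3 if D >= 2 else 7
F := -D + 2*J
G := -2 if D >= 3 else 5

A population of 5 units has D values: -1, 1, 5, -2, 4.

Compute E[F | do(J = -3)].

-7.4

do(J=-3) breaks J's dependence on D. With J=-3 fixed, F across the units is -5, -7, -11, -4, -10, mean -7.4.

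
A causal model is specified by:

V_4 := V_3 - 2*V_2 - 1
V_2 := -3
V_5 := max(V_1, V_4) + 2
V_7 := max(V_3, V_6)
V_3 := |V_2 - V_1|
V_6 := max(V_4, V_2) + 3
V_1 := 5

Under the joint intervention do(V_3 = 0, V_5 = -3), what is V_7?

8

Under do(V_3 = 0, V_5 = -3), each intervened variable's structural equation is replaced by its fixed value.
V_4 = V_3 - 2*V_2 - 1  [with V_3=0, V_2=-3]  = 5
V_6 = max(V_4, V_2) + 3  [with V_4=5, V_2=-3]  = 8
V_7 = max(V_3, V_6)  [with V_3=0, V_6=8]  = 8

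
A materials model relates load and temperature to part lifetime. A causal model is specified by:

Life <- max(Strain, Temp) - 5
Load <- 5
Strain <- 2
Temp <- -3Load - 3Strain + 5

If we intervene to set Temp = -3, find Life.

The intervention breaks the incoming arrows to Temp: Temp <- -3Load - 3Strain + 5 no longer applies, and Temp = -3.
Life = max(Strain, Temp) - 5  [with Strain=2, Temp=-3]  = -3

-3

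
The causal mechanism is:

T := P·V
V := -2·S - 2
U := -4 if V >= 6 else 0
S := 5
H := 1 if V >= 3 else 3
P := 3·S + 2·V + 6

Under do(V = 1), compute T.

23

do(V=1) replaces the equation V := -2·S - 2 with the constant V = 1.
P = 3·S + 2·V + 6  [with S=5, V=1]  = 23
T = P·V  [with P=23, V=1]  = 23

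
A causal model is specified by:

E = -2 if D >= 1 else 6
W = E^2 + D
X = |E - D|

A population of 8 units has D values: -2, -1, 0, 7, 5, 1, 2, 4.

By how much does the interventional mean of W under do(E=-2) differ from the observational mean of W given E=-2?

-1.8

The intervention sets E=-2 in all 8 units regardless of D. Recomputing W per unit gives 2, 3, 4, 11, 9, 5, 6, 8; average 6.
Observing E=-2 restricts to units where E's equation naturally yields -2: D ∈ {7, 5, 1, 2, 4}. In that subpopulation W = 11, 9, 5, 6, 8, mean 7.8.
Difference = 6 − 7.8 = -1.8.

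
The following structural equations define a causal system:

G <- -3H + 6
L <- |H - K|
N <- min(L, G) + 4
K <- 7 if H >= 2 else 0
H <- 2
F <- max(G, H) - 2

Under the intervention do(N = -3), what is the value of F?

0

do(N=-3) replaces the equation N <- min(L, G) + 4 with the constant N = -3.
Since F is not a descendant of the intervened variable, it is unaffected.
G = -3H + 6  [with H=2]  = 0
F = max(G, H) - 2  [with G=0, H=2]  = 0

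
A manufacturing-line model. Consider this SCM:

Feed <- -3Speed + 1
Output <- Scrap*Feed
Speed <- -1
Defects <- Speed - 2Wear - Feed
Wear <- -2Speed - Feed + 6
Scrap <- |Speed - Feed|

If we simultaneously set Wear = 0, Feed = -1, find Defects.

The joint intervention fixes Wear = 0, Feed = -1, removing each variable's own equation.
Defects = Speed - 2Wear - Feed  [with Speed=-1, Wear=0, Feed=-1]  = 0

0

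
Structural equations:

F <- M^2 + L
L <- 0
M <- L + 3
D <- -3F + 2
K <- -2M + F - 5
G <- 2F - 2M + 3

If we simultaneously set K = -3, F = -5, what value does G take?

-13

The joint intervention fixes K = -3, F = -5, removing each variable's own equation.
M = L + 3  [with L=0]  = 3
G = 2F - 2M + 3  [with F=-5, M=3]  = -13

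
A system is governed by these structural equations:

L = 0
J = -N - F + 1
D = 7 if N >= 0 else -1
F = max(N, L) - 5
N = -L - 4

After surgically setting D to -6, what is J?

Intervening sets D = -6 and removes its equation (D = 7 if N >= 0 else -1).
No directed path runs from D to J, so J keeps its natural value.
N = -L - 4  [with L=0]  = -4
F = max(N, L) - 5  [with N=-4, L=0]  = -5
J = -N - F + 1  [with N=-4, F=-5]  = 10

10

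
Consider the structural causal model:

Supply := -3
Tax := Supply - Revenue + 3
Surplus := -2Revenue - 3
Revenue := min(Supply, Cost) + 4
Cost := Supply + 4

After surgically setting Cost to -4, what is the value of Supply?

-3

Under do(Cost=-4), the mechanism Cost := Supply + 4 is discarded; Cost is fixed at -4.
Supply is not downstream of the intervention, so its value is determined by the original equations.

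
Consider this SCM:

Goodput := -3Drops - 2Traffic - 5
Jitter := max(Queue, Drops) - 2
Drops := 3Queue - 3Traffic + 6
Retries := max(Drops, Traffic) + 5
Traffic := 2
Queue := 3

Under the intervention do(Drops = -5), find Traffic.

2

Under do(Drops=-5), the mechanism Drops := 3Queue - 3Traffic + 6 is discarded; Drops is fixed at -5.
Traffic is not downstream of the intervention, so its value is determined by the original equations.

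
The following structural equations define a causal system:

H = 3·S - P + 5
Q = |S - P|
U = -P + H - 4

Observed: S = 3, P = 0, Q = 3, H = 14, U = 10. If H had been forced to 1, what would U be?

-3

Intervening sets H = 1 and removes its equation (H = 3·S - P + 5).
U = -P + H - 4  [with P=0, H=1]  = -3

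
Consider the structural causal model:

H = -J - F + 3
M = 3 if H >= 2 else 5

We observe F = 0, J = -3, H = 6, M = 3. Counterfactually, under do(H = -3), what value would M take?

5

The intervention breaks the incoming arrows to H: H = -J - F + 3 no longer applies, and H = -3.
M = 3 if H >= 2 else 5  [with H=-3]  = 5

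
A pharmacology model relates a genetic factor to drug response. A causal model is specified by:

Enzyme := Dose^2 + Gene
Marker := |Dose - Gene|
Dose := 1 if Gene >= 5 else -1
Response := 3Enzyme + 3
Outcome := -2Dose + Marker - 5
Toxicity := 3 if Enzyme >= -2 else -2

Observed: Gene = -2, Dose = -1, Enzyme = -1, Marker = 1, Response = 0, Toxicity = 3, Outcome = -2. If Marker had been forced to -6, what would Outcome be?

-9

The intervention breaks the incoming arrows to Marker: Marker := |Dose - Gene| no longer applies, and Marker = -6.
Dose = 1 if Gene >= 5 else -1  [with Gene=-2]  = -1
Outcome = -2Dose + Marker - 5  [with Dose=-1, Marker=-6]  = -9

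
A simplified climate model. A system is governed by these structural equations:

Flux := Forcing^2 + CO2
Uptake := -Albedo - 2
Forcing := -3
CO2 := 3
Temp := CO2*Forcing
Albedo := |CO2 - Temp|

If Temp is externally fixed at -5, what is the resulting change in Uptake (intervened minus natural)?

The intervention breaks the incoming arrows to Temp: Temp := CO2*Forcing no longer applies, and Temp = -5.
Albedo = |CO2 - Temp|  [with CO2=3, Temp=-5]  = 8
Uptake = -Albedo - 2  [with Albedo=8]  = -10
Without intervention: Temp = CO2*Forcing  [with CO2=3, Forcing=-3]  = -9; Albedo = |CO2 - Temp|  [with CO2=3, Temp=-9]  = 12; Uptake = -Albedo - 2  [with Albedo=12]  = -14.
Change = -10 − (-14) = 4.

4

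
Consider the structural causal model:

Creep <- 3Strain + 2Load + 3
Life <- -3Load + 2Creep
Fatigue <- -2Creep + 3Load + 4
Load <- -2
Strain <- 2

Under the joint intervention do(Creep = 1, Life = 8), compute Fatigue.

-4

The joint intervention fixes Creep = 1, Life = 8, removing each variable's own equation.
Fatigue = -2Creep + 3Load + 4  [with Creep=1, Load=-2]  = -4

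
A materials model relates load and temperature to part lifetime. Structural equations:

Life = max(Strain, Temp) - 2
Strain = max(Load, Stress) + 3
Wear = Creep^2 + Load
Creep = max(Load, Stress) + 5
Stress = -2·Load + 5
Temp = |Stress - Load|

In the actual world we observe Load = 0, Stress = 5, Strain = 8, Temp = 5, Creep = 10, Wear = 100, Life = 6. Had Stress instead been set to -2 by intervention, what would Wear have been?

Under do(Stress=-2), the mechanism Stress = -2·Load + 5 is discarded; Stress is fixed at -2.
Creep = max(Load, Stress) + 5  [with Load=0, Stress=-2]  = 5
Wear = Creep^2 + Load  [with Creep=5, Load=0]  = 25

25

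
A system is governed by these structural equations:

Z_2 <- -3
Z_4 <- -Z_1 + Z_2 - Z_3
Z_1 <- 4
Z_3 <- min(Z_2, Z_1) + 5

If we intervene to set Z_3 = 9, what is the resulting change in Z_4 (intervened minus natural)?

-7

The intervention breaks the incoming arrows to Z_3: Z_3 <- min(Z_2, Z_1) + 5 no longer applies, and Z_3 = 9.
Z_4 = -Z_1 + Z_2 - Z_3  [with Z_1=4, Z_2=-3, Z_3=9]  = -16
Without intervention: Z_3 = min(Z_2, Z_1) + 5  [with Z_2=-3, Z_1=4]  = 2; Z_4 = -Z_1 + Z_2 - Z_3  [with Z_1=4, Z_2=-3, Z_3=2]  = -9.
Change = -16 − (-9) = -7.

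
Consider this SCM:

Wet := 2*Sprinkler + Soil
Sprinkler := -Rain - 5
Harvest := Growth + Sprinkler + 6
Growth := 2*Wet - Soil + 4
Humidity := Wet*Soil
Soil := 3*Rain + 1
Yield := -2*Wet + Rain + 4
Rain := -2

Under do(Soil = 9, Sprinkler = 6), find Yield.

The joint intervention fixes Soil = 9, Sprinkler = 6, removing each variable's own equation.
Wet = 2*Sprinkler + Soil  [with Sprinkler=6, Soil=9]  = 21
Yield = -2*Wet + Rain + 4  [with Wet=21, Rain=-2]  = -40

-40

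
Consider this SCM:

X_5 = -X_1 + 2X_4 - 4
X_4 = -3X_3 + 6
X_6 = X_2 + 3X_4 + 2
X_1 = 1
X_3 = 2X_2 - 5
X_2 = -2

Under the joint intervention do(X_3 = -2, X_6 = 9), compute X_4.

Setting X_3 = -2, X_6 = 9 by intervention discards those variables' equations.
X_4 = -3X_3 + 6  [with X_3=-2]  = 12

12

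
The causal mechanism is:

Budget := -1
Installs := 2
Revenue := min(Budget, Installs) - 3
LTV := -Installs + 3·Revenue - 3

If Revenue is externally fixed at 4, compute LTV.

7

The intervention breaks the incoming arrows to Revenue: Revenue := min(Budget, Installs) - 3 no longer applies, and Revenue = 4.
LTV = -Installs + 3·Revenue - 3  [with Installs=2, Revenue=4]  = 7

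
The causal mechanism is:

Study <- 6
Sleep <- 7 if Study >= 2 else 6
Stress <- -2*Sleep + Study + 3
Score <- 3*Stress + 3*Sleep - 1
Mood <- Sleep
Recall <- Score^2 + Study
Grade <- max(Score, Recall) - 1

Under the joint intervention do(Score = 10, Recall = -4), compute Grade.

Setting Score = 10, Recall = -4 by intervention discards those variables' equations.
Grade = max(Score, Recall) - 1  [with Score=10, Recall=-4]  = 9

9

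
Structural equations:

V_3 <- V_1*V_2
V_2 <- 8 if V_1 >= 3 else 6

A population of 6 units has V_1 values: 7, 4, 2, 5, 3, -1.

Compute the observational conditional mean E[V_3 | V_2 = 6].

3

Conditioning on V_2=6 selects the 2 unit(s) with V_1 ∈ {2, -1}. Their V_3 values: 12, -6. Mean = 3.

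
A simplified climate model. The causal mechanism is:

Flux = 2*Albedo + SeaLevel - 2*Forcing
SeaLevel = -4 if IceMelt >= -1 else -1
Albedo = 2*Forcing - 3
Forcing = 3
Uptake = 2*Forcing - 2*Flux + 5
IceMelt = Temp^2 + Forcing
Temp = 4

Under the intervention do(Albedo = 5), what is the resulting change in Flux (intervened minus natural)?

Under do(Albedo=5), the mechanism Albedo = 2*Forcing - 3 is discarded; Albedo is fixed at 5.
IceMelt = Temp^2 + Forcing  [with Temp=4, Forcing=3]  = 19
SeaLevel = -4 if IceMelt >= -1 else -1  [with IceMelt=19]  = -4
Flux = 2*Albedo + SeaLevel - 2*Forcing  [with Albedo=5, SeaLevel=-4, Forcing=3]  = 0
Without intervention: IceMelt = Temp^2 + Forcing  [with Temp=4, Forcing=3]  = 19; Albedo = 2*Forcing - 3  [with Forcing=3]  = 3; SeaLevel = -4 if IceMelt >= -1 else -1  [with IceMelt=19]  = -4; Flux = 2*Albedo + SeaLevel - 2*Forcing  [with Albedo=3, SeaLevel=-4, Forcing=3]  = -4.
Change = 0 − (-4) = 4.

4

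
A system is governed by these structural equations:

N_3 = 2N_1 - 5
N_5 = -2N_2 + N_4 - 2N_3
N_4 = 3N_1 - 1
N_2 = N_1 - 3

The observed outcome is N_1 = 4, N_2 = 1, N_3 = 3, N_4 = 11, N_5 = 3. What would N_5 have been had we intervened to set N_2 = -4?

13

do(N_2=-4) replaces the equation N_2 = N_1 - 3 with the constant N_2 = -4.
N_3 = 2N_1 - 5  [with N_1=4]  = 3
N_4 = 3N_1 - 1  [with N_1=4]  = 11
N_5 = -2N_2 + N_4 - 2N_3  [with N_2=-4, N_4=11, N_3=3]  = 13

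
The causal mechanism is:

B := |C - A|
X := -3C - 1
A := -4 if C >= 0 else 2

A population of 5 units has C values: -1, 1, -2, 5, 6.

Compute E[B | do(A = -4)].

do(A=-4) breaks A's dependence on C. With A=-4 fixed, B across the units is 3, 5, 2, 9, 10, mean 5.8.

5.8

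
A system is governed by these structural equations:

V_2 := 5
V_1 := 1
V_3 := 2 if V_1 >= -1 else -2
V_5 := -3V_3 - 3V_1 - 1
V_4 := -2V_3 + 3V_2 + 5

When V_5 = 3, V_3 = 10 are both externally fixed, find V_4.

0

Under do(V_5 = 3, V_3 = 10), each intervened variable's structural equation is replaced by its fixed value.
V_4 = -2V_3 + 3V_2 + 5  [with V_3=10, V_2=5]  = 0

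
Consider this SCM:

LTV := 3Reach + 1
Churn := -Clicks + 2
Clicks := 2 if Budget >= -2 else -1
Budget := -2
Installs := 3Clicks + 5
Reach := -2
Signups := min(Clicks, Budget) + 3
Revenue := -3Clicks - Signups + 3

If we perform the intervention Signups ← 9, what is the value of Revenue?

-12

Under do(Signups=9), the mechanism Signups := min(Clicks, Budget) + 3 is discarded; Signups is fixed at 9.
Clicks = 2 if Budget >= -2 else -1  [with Budget=-2]  = 2
Revenue = -3Clicks - Signups + 3  [with Clicks=2, Signups=9]  = -12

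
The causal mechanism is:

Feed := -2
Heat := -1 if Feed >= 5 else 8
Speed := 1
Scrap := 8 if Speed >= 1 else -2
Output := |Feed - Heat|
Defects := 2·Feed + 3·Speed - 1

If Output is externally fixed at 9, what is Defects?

do(Output=9) replaces the equation Output := |Feed - Heat| with the constant Output = 9.
No directed path runs from Output to Defects, so Defects keeps its natural value.
Defects = 2·Feed + 3·Speed - 1  [with Feed=-2, Speed=1]  = -2

-2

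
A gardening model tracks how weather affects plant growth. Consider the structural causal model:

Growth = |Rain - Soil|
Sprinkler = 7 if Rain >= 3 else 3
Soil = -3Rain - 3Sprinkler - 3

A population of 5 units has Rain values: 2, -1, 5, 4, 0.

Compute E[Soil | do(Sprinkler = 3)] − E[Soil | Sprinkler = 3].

Under do(Sprinkler=3), Sprinkler's equation is replaced by Sprinkler=3 for every unit. Per-unit Soil: -18, -9, -27, -24, -12. Mean = -18.
E[Soil|Sprinkler=3] averages over only the 3 units with Sprinkler=3 (Rain = 2, -1, 0): Soil = -18, -9, -12, mean -13.
Difference = -18 − (-13) = -5.

-5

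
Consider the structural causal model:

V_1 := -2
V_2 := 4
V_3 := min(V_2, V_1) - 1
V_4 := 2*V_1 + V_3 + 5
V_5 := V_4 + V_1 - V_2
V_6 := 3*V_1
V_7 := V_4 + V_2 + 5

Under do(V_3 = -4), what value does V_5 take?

do(V_3=-4) replaces the equation V_3 := min(V_2, V_1) - 1 with the constant V_3 = -4.
V_4 = 2*V_1 + V_3 + 5  [with V_1=-2, V_3=-4]  = -3
V_5 = V_4 + V_1 - V_2  [with V_4=-3, V_1=-2, V_2=4]  = -9

-9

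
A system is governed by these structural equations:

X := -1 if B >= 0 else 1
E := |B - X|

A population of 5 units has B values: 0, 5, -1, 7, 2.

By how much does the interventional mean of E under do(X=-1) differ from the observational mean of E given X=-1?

-0.9

do(X=-1) breaks X's dependence on B. With X=-1 fixed, E across the units is 1, 6, 0, 8, 3, mean 3.6.
Conditioning on X=-1 selects the 4 unit(s) with B ∈ {0, 5, 7, 2}. Their E values: 1, 6, 8, 3. Mean = 4.5.
Difference = 3.6 − 4.5 = -0.9.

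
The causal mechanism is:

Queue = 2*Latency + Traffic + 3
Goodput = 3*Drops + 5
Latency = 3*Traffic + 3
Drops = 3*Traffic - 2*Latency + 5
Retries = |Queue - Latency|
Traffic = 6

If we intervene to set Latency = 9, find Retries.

do(Latency=9) replaces the equation Latency = 3*Traffic + 3 with the constant Latency = 9.
Queue = 2*Latency + Traffic + 3  [with Latency=9, Traffic=6]  = 27
Retries = |Queue - Latency|  [with Queue=27, Latency=9]  = 18

18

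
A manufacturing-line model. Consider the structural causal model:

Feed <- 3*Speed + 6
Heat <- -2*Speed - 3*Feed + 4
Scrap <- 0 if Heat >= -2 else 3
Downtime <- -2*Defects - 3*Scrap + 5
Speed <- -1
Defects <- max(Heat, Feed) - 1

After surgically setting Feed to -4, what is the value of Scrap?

0

do(Feed=-4) replaces the equation Feed <- 3*Speed + 6 with the constant Feed = -4.
Heat = -2*Speed - 3*Feed + 4  [with Speed=-1, Feed=-4]  = 18
Scrap = 0 if Heat >= -2 else 3  [with Heat=18]  = 0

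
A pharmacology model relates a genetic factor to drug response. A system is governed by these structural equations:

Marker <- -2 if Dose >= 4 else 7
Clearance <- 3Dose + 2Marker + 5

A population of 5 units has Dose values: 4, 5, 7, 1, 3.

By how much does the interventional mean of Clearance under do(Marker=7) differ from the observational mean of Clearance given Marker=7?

6

Under do(Marker=7), Marker's equation is replaced by Marker=7 for every unit. Per-unit Clearance: 31, 34, 40, 22, 28. Mean = 31.
Conditioning on Marker=7 selects the 2 unit(s) with Dose ∈ {1, 3}. Their Clearance values: 22, 28. Mean = 25.
Difference = 31 − 25 = 6.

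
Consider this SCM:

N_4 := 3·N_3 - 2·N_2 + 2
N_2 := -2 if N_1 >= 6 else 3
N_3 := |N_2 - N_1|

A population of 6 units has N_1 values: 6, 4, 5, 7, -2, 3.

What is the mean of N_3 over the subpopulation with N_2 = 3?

2

Observing N_2=3 restricts to units where N_2's equation naturally yields 3: N_1 ∈ {4, 5, -2, 3}. In that subpopulation N_3 = 1, 2, 5, 0, mean 2.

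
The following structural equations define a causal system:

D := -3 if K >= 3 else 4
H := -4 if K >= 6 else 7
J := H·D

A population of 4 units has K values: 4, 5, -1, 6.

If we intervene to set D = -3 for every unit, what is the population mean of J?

Every unit gets D=-3 under the intervention. J values become -21, -21, -21, 12; E[J|do(D=-3)] = -12.75.

-12.75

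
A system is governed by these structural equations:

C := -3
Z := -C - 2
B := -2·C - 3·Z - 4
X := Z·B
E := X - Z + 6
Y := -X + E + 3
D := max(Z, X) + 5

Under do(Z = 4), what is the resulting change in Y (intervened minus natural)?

Under do(Z=4), the mechanism Z := -C - 2 is discarded; Z is fixed at 4.
B = -2·C - 3·Z - 4  [with C=-3, Z=4]  = -10
X = Z·B  [with Z=4, B=-10]  = -40
E = X - Z + 6  [with X=-40, Z=4]  = -38
Y = -X + E + 3  [with X=-40, E=-38]  = 5
Without intervention: Z = -C - 2  [with C=-3]  = 1; B = -2·C - 3·Z - 4  [with C=-3, Z=1]  = -1; X = Z·B  [with Z=1, B=-1]  = -1; E = X - Z + 6  [with X=-1, Z=1]  = 4; Y = -X + E + 3  [with X=-1, E=4]  = 8.
Change = 5 − 8 = -3.

-3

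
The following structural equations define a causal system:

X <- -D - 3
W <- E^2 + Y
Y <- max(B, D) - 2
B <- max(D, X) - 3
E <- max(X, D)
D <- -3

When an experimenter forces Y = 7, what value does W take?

7

Under do(Y=7), the mechanism Y <- max(B, D) - 2 is discarded; Y is fixed at 7.
X = -D - 3  [with D=-3]  = 0
E = max(X, D)  [with X=0, D=-3]  = 0
W = E^2 + Y  [with E=0, Y=7]  = 7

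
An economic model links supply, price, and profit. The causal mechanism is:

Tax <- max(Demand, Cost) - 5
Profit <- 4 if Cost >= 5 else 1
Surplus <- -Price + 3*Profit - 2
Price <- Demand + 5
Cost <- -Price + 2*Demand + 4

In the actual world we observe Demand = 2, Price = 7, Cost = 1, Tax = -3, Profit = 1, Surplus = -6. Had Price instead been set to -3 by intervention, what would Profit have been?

4

do(Price=-3) replaces the equation Price <- Demand + 5 with the constant Price = -3.
Cost = -Price + 2*Demand + 4  [with Price=-3, Demand=2]  = 11
Profit = 4 if Cost >= 5 else 1  [with Cost=11]  = 4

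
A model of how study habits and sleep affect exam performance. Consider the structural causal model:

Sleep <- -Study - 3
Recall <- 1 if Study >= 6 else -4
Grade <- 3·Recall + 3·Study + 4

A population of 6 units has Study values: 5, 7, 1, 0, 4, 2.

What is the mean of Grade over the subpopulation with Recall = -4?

E[Grade|Recall=-4] averages over only the 5 units with Recall=-4 (Study = 5, 1, 0, 4, 2): Grade = 7, -5, -8, 4, -2, mean -0.8.

-0.8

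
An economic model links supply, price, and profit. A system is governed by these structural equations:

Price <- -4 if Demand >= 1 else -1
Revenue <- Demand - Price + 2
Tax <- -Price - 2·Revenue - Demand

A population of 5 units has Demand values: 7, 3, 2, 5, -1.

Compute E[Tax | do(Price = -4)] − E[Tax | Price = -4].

3.15

do(Price=-4) breaks Price's dependence on Demand. With Price=-4 fixed, Tax across the units is -29, -17, -14, -23, -5, mean -17.6.
Conditioning on Price=-4 selects the 4 unit(s) with Demand ∈ {7, 3, 2, 5}. Their Tax values: -29, -17, -14, -23. Mean = -20.75.
Difference = -17.6 − (-20.75) = 3.15.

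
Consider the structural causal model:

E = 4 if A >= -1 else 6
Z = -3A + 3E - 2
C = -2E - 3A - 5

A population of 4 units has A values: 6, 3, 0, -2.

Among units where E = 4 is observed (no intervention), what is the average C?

Observing E=4 restricts to units where E's equation naturally yields 4: A ∈ {6, 3, 0}. In that subpopulation C = -31, -22, -13, mean -22.

-22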